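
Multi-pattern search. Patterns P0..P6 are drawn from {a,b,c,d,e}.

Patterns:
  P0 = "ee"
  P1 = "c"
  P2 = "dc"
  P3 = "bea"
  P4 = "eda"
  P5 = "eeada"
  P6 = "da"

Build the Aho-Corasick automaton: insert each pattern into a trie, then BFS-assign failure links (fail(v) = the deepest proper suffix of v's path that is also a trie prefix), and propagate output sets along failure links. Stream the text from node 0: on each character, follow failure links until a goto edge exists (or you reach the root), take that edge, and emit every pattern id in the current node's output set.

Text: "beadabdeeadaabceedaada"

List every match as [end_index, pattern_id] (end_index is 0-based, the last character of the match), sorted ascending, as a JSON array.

Build automaton:
Trie nodes:
  n0 'ε': b→6 c→3 d→4 e→1
  n1 'e': d→9 e→2
  n2 'ee': a→11  ←P0
  n3 'c': ·  ←P1
  n4 'd': a→14 c→5
  n5 'dc': ·  ←P2
  n6 'b': e→7
  n7 'be': a→8
  n8 'bea': ·  ←P3
  n9 'ed': a→10
  n10 'eda': ·  ←P4
  n11 'eea': d→12
  n12 'eead': a→13
  n13 'eeada': ·  ←P5
  n14 'da': ·  ←P6

BFS fail/out derivation:
  n1('e'): parent n0 fail=0; on 'e' 0 → fail=0;  out ∅∪∅=∅
  n3('c'): parent n0 fail=0; on 'c' 0 → fail=0;  out {1}∪∅={1}
  n4('d'): parent n0 fail=0; on 'd' 0 → fail=0;  out ∅∪∅=∅
  n6('b'): parent n0 fail=0; on 'b' 0 → fail=0;  out ∅∪∅=∅
  n2('ee'): parent n1 fail=0; on 'e' 0 → fail=1;  out {0}∪∅={0}
  n5('dc'): parent n4 fail=0; on 'c' 0 → fail=3;  out {2}∪{1}={1,2}
  n7('be'): parent n6 fail=0; on 'e' 0 → fail=1;  out ∅∪∅=∅
  n9('ed'): parent n1 fail=0; on 'd' 0 → fail=4;  out ∅∪∅=∅
  n14('da'): parent n4 fail=0; on 'a' 0 → fail=0;  out {6}∪∅={6}
  n8('bea'): parent n7 fail=1; on 'a' 1→0 → fail=0;  out {3}∪∅={3}
  n10('eda'): parent n9 fail=4; on 'a' 4 → fail=14;  out {4}∪{6}={4,6}
  n11('eea'): parent n2 fail=1; on 'a' 1→0 → fail=0;  out ∅∪∅=∅
  n12('eead'): parent n11 fail=0; on 'd' 0 → fail=4;  out ∅∪∅=∅
  n13('eeada'): parent n12 fail=4; on 'a' 4 → fail=14;  out {5}∪{6}={5,6}

Scan:
pos 0 'b': at 6
pos 1 'e': at 7
pos 2 'a': at 8  emit P3@[0:2]
pos 3 'd': at 4 ·f
pos 4 'a': at 14  emit P6@[3:4]
pos 5 'b': at 6 ·f
pos 6 'd': at 4 ·f
pos 7 'e': at 1 ·f
pos 8 'e': at 2  emit P0@[7:8]
pos 9 'a': at 11
pos 10 'd': at 12
pos 11 'a': at 13  emit P5@[7:11],P6@[10:11]
pos 12 'a': at 0 ·f
pos 13 'b': at 6
pos 14 'c': at 3 ·f  emit P1@[14:14]
pos 15 'e': at 1 ·f
pos 16 'e': at 2  emit P0@[15:16]
pos 17 'd': at 9 ·f
pos 18 'a': at 10  emit P4@[16:18],P6@[17:18]
pos 19 'a': at 0 ·f
pos 20 'd': at 4
pos 21 'a': at 14  emit P6@[20:21]

Result: [[2,3],[4,6],[8,0],[11,5],[11,6],[14,1],[16,0],[18,4],[18,6],[21,6]]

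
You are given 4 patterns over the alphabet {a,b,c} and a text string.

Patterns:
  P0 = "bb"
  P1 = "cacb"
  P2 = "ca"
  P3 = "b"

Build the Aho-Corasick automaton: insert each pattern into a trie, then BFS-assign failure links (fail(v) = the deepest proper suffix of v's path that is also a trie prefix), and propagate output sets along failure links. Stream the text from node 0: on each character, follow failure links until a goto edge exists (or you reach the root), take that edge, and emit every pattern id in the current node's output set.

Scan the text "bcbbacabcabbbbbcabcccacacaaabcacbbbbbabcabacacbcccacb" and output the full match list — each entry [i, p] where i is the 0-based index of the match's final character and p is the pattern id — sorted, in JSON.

Build:
Trie nodes:
  0='ε' goto b→1 c→3
  1='b' goto b→2  ←P3
  2='bb' goto ·  ←P0
  3='c' goto a→4
  4='ca' goto c→5  ←P2
  5='cac' goto b→6
  6='cacb' goto ·  ←P1

BFS fail/out derivation:
  fail(1) 'b': from fail(0)=0 chase 'b': 0 ⇒ 0;  out={3}∪out(0)={3}
  fail(3) 'c': from fail(0)=0 chase 'c': 0 ⇒ 0;  out=∅∪out(0)=∅
  fail(2) 'bb': from fail(1)=0 chase 'b': 0 ⇒ 1;  out={0}∪out(1)={0,3}
  fail(4) 'ca': from fail(3)=0 chase 'a': 0 ⇒ 0;  out={2}∪out(0)={2}
  fail(5) 'cac': from fail(4)=0 chase 'c': 0 ⇒ 3;  out=∅∪out(3)=∅
  fail(6) 'cacb': from fail(5)=3 chase 'b': 3→0 ⇒ 1;  out={1}∪out(1)={1,3}

Text stream:
[0] read 'b'  n0⇒n1  ** P3@[0:0]
[1] read 'c'  n1⇒n3 (fail-walked)
[2] read 'b'  n3⇒n1 (fail-walked)  ** P3@[2:2]
[3] read 'b'  n1⇒n2  ** P0@[2:3],P3@[3:3]
[4] read 'a'  n2⇒n0 (fail-walked)
[5] read 'c'  n0⇒n3
[6] read 'a'  n3⇒n4  ** P2@[5:6]
[7] read 'b'  n4⇒n1 (fail-walked)  ** P3@[7:7]
[8] read 'c'  n1⇒n3 (fail-walked)
[9] read 'a'  n3⇒n4  ** P2@[8:9]
[10] read 'b'  n4⇒n1 (fail-walked)  ** P3@[10:10]
[11] read 'b'  n1⇒n2  ** P0@[10:11],P3@[11:11]
[12] read 'b'  n2⇒n2 (fail-walked)  ** P0@[11:12],P3@[12:12]
[13] read 'b'  n2⇒n2 (fail-walked)  ** P0@[12:13],P3@[13:13]
[14] read 'b'  n2⇒n2 (fail-walked)  ** P0@[13:14],P3@[14:14]
[15] read 'c'  n2⇒n3 (fail-walked)
[16] read 'a'  n3⇒n4  ** P2@[15:16]
[17] read 'b'  n4⇒n1 (fail-walked)  ** P3@[17:17]
[18] read 'c'  n1⇒n3 (fail-walked)
[19] read 'c'  n3⇒n3 (fail-walked)
[20] read 'c'  n3⇒n3 (fail-walked)
[21] read 'a'  n3⇒n4  ** P2@[20:21]
[22] read 'c'  n4⇒n5
[23] read 'a'  n5⇒n4 (fail-walked)  ** P2@[22:23]
[24] read 'c'  n4⇒n5
[25] read 'a'  n5⇒n4 (fail-walked)  ** P2@[24:25]
[26] read 'a'  n4⇒n0 (fail-walked)
[27] read 'a'  n0⇒n0
[28] read 'b'  n0⇒n1  ** P3@[28:28]
[29] read 'c'  n1⇒n3 (fail-walked)
[30] read 'a'  n3⇒n4  ** P2@[29:30]
[31] read 'c'  n4⇒n5
[32] read 'b'  n5⇒n6  ** P1@[29:32],P3@[32:32]
[33] read 'b'  n6⇒n2 (fail-walked)  ** P0@[32:33],P3@[33:33]
[34] read 'b'  n2⇒n2 (fail-walked)  ** P0@[33:34],P3@[34:34]
[35] read 'b'  n2⇒n2 (fail-walked)  ** P0@[34:35],P3@[35:35]
[36] read 'b'  n2⇒n2 (fail-walked)  ** P0@[35:36],P3@[36:36]
[37] read 'a'  n2⇒n0 (fail-walked)
[38] read 'b'  n0⇒n1  ** P3@[38:38]
[39] read 'c'  n1⇒n3 (fail-walked)
[40] read 'a'  n3⇒n4  ** P2@[39:40]
[41] read 'b'  n4⇒n1 (fail-walked)  ** P3@[41:41]
[42] read 'a'  n1⇒n0 (fail-walked)
[43] read 'c'  n0⇒n3
[44] read 'a'  n3⇒n4  ** P2@[43:44]
[45] read 'c'  n4⇒n5
[46] read 'b'  n5⇒n6  ** P1@[43:46],P3@[46:46]
[47] read 'c'  n6⇒n3 (fail-walked)
[48] read 'c'  n3⇒n3 (fail-walked)
[49] read 'c'  n3⇒n3 (fail-walked)
[50] read 'a'  n3⇒n4  ** P2@[49:50]
[51] read 'c'  n4⇒n5
[52] read 'b'  n5⇒n6  ** P1@[49:52],P3@[52:52]

Matches: [[0,3],[2,3],[3,0],[3,3],[6,2],[7,3],[9,2],[10,3],[11,0],[11,3],[12,0],[12,3],[13,0],[13,3],[14,0],[14,3],[16,2],[17,3],[21,2],[23,2],[25,2],[28,3],[30,2],[32,1],[32,3],[33,0],[33,3],[34,0],[34,3],[35,0],[35,3],[36,0],[36,3],[38,3],[40,2],[41,3],[44,2],[46,1],[46,3],[50,2],[52,1],[52,3]]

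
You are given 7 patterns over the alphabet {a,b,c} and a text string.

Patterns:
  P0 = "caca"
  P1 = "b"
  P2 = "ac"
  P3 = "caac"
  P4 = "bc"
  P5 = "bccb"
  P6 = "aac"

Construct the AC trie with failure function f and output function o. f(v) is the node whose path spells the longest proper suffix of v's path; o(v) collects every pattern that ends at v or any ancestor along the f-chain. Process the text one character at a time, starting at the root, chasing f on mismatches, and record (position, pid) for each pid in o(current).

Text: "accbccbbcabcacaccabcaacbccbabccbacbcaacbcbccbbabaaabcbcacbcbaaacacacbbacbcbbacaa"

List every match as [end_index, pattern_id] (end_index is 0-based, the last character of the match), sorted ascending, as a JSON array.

Construct AC machine:
Trie (insert patterns):
  n0 'ε': a→6 b→5 c→1
  n1 'c': a→2
  n2 'ca': a→8 c→3
  n3 'cac': a→4
  n4 'caca': ·  [P0 ends]
  n5 'b': c→10  [P1 ends]
  n6 'a': a→13 c→7
  n7 'ac': ·  [P2 ends]
  n8 'caa': c→9
  n9 'caac': ·  [P3 ends]
  n10 'bc': c→11  [P4 ends]
  n11 'bcc': b→12
  n12 'bccb': ·  [P5 ends]
  n13 'aa': c→14
  n14 'aac': ·  [P6 ends]

BFS fail/out derivation:
  fail(1) 'c': from fail(0)=0 chase 'c': 0 ⇒ 0;  out=∅∪out(0)=∅
  fail(5) 'b': from fail(0)=0 chase 'b': 0 ⇒ 0;  out={1}∪out(0)={1}
  fail(6) 'a': from fail(0)=0 chase 'a': 0 ⇒ 0;  out=∅∪out(0)=∅
  fail(2) 'ca': from fail(1)=0 chase 'a': 0 ⇒ 6;  out=∅∪out(6)=∅
  fail(7) 'ac': from fail(6)=0 chase 'c': 0 ⇒ 1;  out={2}∪out(1)={2}
  fail(10) 'bc': from fail(5)=0 chase 'c': 0 ⇒ 1;  out={4}∪out(1)={4}
  fail(13) 'aa': from fail(6)=0 chase 'a': 0 ⇒ 6;  out=∅∪out(6)=∅
  fail(3) 'cac': from fail(2)=6 chase 'c': 6 ⇒ 7;  out=∅∪out(7)={2}
  fail(8) 'caa': from fail(2)=6 chase 'a': 6 ⇒ 13;  out=∅∪out(13)=∅
  fail(11) 'bcc': from fail(10)=1 chase 'c': 1→0 ⇒ 1;  out=∅∪out(1)=∅
  fail(14) 'aac': from fail(13)=6 chase 'c': 6 ⇒ 7;  out={6}∪out(7)={2,6}
  fail(4) 'caca': from fail(3)=7 chase 'a': 7→1 ⇒ 2;  out={0}∪out(2)={0}
  fail(9) 'caac': from fail(8)=13 chase 'c': 13 ⇒ 14;  out={3}∪out(14)={2,3,6}
  fail(12) 'bccb': from fail(11)=1 chase 'b': 1→0 ⇒ 5;  out={5}∪out(5)={1,5}

Scan:
i=0 'a': node 0→6
i=1 'c': node 6→7  ** P2@[0:1]
i=2 'c': node 7→1 ·f
i=3 'b': node 1→5 ·f  ** P1@[3:3]
i=4 'c': node 5→10  ** P4@[3:4]
i=5 'c': node 10→11
i=6 'b': node 11→12  ** P1@[6:6],P5@[3:6]
i=7 'b': node 12→5 ·f  ** P1@[7:7]
i=8 'c': node 5→10  ** P4@[7:8]
i=9 'a': node 10→2 ·f
i=10 'b': node 2→5 ·f  ** P1@[10:10]
i=11 'c': node 5→10  ** P4@[10:11]
i=12 'a': node 10→2 ·f
i=13 'c': node 2→3  ** P2@[12:13]
i=14 'a': node 3→4  ** P0@[11:14]
i=15 'c': node 4→3 ·f  ** P2@[14:15]
i=16 'c': node 3→1 ·f
i=17 'a': node 1→2
i=18 'b': node 2→5 ·f  ** P1@[18:18]
i=19 'c': node 5→10  ** P4@[18:19]
i=20 'a': node 10→2 ·f
i=21 'a': node 2→8
i=22 'c': node 8→9  ** P2@[21:22],P3@[19:22],P6@[20:22]
i=23 'b': node 9→5 ·f  ** P1@[23:23]
i=24 'c': node 5→10  ** P4@[23:24]
i=25 'c': node 10→11
i=26 'b': node 11→12  ** P1@[26:26],P5@[23:26]
i=27 'a': node 12→6 ·f
i=28 'b': node 6→5 ·f  ** P1@[28:28]
i=29 'c': node 5→10  ** P4@[28:29]
i=30 'c': node 10→11
i=31 'b': node 11→12  ** P1@[31:31],P5@[28:31]
i=32 'a': node 12→6 ·f
i=33 'c': node 6→7  ** P2@[32:33]
i=34 'b': node 7→5 ·f  ** P1@[34:34]
i=35 'c': node 5→10  ** P4@[34:35]
i=36 'a': node 10→2 ·f
i=37 'a': node 2→8
i=38 'c': node 8→9  ** P2@[37:38],P3@[35:38],P6@[36:38]
i=39 'b': node 9→5 ·f  ** P1@[39:39]
i=40 'c': node 5→10  ** P4@[39:40]
i=41 'b': node 10→5 ·f  ** P1@[41:41]
i=42 'c': node 5→10  ** P4@[41:42]
i=43 'c': node 10→11
i=44 'b': node 11→12  ** P1@[44:44],P5@[41:44]
i=45 'b': node 12→5 ·f  ** P1@[45:45]
i=46 'a': node 5→6 ·f
i=47 'b': node 6→5 ·f  ** P1@[47:47]
i=48 'a': node 5→6 ·f
i=49 'a': node 6→13
i=50 'a': node 13→13 ·f
i=51 'b': node 13→5 ·f  ** P1@[51:51]
i=52 'c': node 5→10  ** P4@[51:52]
i=53 'b': node 10→5 ·f  ** P1@[53:53]
i=54 'c': node 5→10  ** P4@[53:54]
i=55 'a': node 10→2 ·f
i=56 'c': node 2→3  ** P2@[55:56]
i=57 'b': node 3→5 ·f  ** P1@[57:57]
i=58 'c': node 5→10  ** P4@[57:58]
i=59 'b': node 10→5 ·f  ** P1@[59:59]
i=60 'a': node 5→6 ·f
i=61 'a': node 6→13
i=62 'a': node 13→13 ·f
i=63 'c': node 13→14  ** P2@[62:63],P6@[61:63]
i=64 'a': node 14→2 ·f
i=65 'c': node 2→3  ** P2@[64:65]
i=66 'a': node 3→4  ** P0@[63:66]
i=67 'c': node 4→3 ·f  ** P2@[66:67]
i=68 'b': node 3→5 ·f  ** P1@[68:68]
i=69 'b': node 5→5 ·f  ** P1@[69:69]
i=70 'a': node 5→6 ·f
i=71 'c': node 6→7  ** P2@[70:71]
i=72 'b': node 7→5 ·f  ** P1@[72:72]
i=73 'c': node 5→10  ** P4@[72:73]
i=74 'b': node 10→5 ·f  ** P1@[74:74]
i=75 'b': node 5→5 ·f  ** P1@[75:75]
i=76 'a': node 5→6 ·f
i=77 'c': node 6→7  ** P2@[76:77]
i=78 'a': node 7→2 ·f
i=79 'a': node 2→8

Result: [[1,2],[3,1],[4,4],[6,1],[6,5],[7,1],[8,4],[10,1],[11,4],[13,2],[14,0],[15,2],[18,1],[19,4],[22,2],[22,3],[22,6],[23,1],[24,4],[26,1],[26,5],[28,1],[29,4],[31,1],[31,5],[33,2],[34,1],[35,4],[38,2],[38,3],[38,6],[39,1],[40,4],[41,1],[42,4],[44,1],[44,5],[45,1],[47,1],[51,1],[52,4],[53,1],[54,4],[56,2],[57,1],[58,4],[59,1],[63,2],[63,6],[65,2],[66,0],[67,2],[68,1],[69,1],[71,2],[72,1],[73,4],[74,1],[75,1],[77,2]]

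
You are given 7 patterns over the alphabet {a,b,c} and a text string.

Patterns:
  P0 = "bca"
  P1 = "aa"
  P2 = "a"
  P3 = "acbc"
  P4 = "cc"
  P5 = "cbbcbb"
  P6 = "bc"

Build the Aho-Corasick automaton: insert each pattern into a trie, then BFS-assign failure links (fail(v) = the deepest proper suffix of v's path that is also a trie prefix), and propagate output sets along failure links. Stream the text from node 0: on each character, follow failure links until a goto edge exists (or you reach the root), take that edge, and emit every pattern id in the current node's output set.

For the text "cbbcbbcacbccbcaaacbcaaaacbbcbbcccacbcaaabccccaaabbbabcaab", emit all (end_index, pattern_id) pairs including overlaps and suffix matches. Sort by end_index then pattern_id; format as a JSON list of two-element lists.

Build automaton:
Trie nodes:
  0='ε' goto a→4 b→1 c→9
  1='b' goto c→2
  2='bc' goto a→3  [P6 ends]
  3='bca' goto ·  [P0 ends]
  4='a' goto a→5 c→6  [P2 ends]
  5='aa' goto ·  [P1 ends]
  6='ac' goto b→7
  7='acb' goto c→8
  8='acbc' goto ·  [P3 ends]
  9='c' goto b→11 c→10
  10='cc' goto ·  [P4 ends]
  11='cb' goto b→12
  12='cbb' goto c→13
  13='cbbc' goto b→14
  14='cbbcb' goto b→15
  15='cbbcbb' goto ·  [P5 ends]

BFS fail/out derivation:
  n1('b'): parent n0 fail=0; on 'b' 0 → fail=0;  out ∅∪∅=∅
  n4('a'): parent n0 fail=0; on 'a' 0 → fail=0;  out {2}∪∅={2}
  n9('c'): parent n0 fail=0; on 'c' 0 → fail=0;  out ∅∪∅=∅
  n2('bc'): parent n1 fail=0; on 'c' 0 → fail=9;  out {6}∪∅={6}
  n5('aa'): parent n4 fail=0; on 'a' 0 → fail=4;  out {1}∪{2}={1,2}
  n6('ac'): parent n4 fail=0; on 'c' 0 → fail=9;  out ∅∪∅=∅
  n10('cc'): parent n9 fail=0; on 'c' 0 → fail=9;  out {4}∪∅={4}
  n11('cb'): parent n9 fail=0; on 'b' 0 → fail=1;  out ∅∪∅=∅
  n3('bca'): parent n2 fail=9; on 'a' 9→0 → fail=4;  out {0}∪{2}={0,2}
  n7('acb'): parent n6 fail=9; on 'b' 9 → fail=11;  out ∅∪∅=∅
  n12('cbb'): parent n11 fail=1; on 'b' 1→0 → fail=1;  out ∅∪∅=∅
  n8('acbc'): parent n7 fail=11; on 'c' 11→1 → fail=2;  out {3}∪{6}={3,6}
  n13('cbbc'): parent n12 fail=1; on 'c' 1 → fail=2;  out ∅∪{6}={6}
  n14('cbbcb'): parent n13 fail=2; on 'b' 2→9 → fail=11;  out ∅∪∅=∅
  n15('cbbcbb'): parent n14 fail=11; on 'b' 11 → fail=12;  out {5}∪∅={5}

Scan:
i=0 'c': node 0→9
i=1 'b': node 9→11
i=2 'b': node 11→12
i=3 'c': node 12→13  emit P6@[2:3]
i=4 'b': node 13→14
i=5 'b': node 14→15  emit P5@[0:5]
i=6 'c': node 15→13 ·f  emit P6@[5:6]
i=7 'a': node 13→3 ·f  emit P0@[5:7],P2@[7:7]
i=8 'c': node 3→6 ·f
i=9 'b': node 6→7
i=10 'c': node 7→8  emit P3@[7:10],P6@[9:10]
i=11 'c': node 8→10 ·f  emit P4@[10:11]
i=12 'b': node 10→11 ·f
i=13 'c': node 11→2 ·f  emit P6@[12:13]
i=14 'a': node 2→3  emit P0@[12:14],P2@[14:14]
i=15 'a': node 3→5 ·f  emit P1@[14:15],P2@[15:15]
i=16 'a': node 5→5 ·f  emit P1@[15:16],P2@[16:16]
i=17 'c': node 5→6 ·f
i=18 'b': node 6→7
i=19 'c': node 7→8  emit P3@[16:19],P6@[18:19]
i=20 'a': node 8→3 ·f  emit P0@[18:20],P2@[20:20]
i=21 'a': node 3→5 ·f  emit P1@[20:21],P2@[21:21]
i=22 'a': node 5→5 ·f  emit P1@[21:22],P2@[22:22]
i=23 'a': node 5→5 ·f  emit P1@[22:23],P2@[23:23]
i=24 'c': node 5→6 ·f
i=25 'b': node 6→7
i=26 'b': node 7→12 ·f
i=27 'c': node 12→13  emit P6@[26:27]
i=28 'b': node 13→14
i=29 'b': node 14→15  emit P5@[24:29]
i=30 'c': node 15→13 ·f  emit P6@[29:30]
i=31 'c': node 13→10 ·f  emit P4@[30:31]
i=32 'c': node 10→10 ·f  emit P4@[31:32]
i=33 'a': node 10→4 ·f  emit P2@[33:33]
i=34 'c': node 4→6
i=35 'b': node 6→7
i=36 'c': node 7→8  emit P3@[33:36],P6@[35:36]
i=37 'a': node 8→3 ·f  emit P0@[35:37],P2@[37:37]
i=38 'a': node 3→5 ·f  emit P1@[37:38],P2@[38:38]
i=39 'a': node 5→5 ·f  emit P1@[38:39],P2@[39:39]
i=40 'b': node 5→1 ·f
i=41 'c': node 1→2  emit P6@[40:41]
i=42 'c': node 2→10 ·f  emit P4@[41:42]
i=43 'c': node 10→10 ·f  emit P4@[42:43]
i=44 'c': node 10→10 ·f  emit P4@[43:44]
i=45 'a': node 10→4 ·f  emit P2@[45:45]
i=46 'a': node 4→5  emit P1@[45:46],P2@[46:46]
i=47 'a': node 5→5 ·f  emit P1@[46:47],P2@[47:47]
i=48 'b': node 5→1 ·f
i=49 'b': node 1→1 ·f
i=50 'b': node 1→1 ·f
i=51 'a': node 1→4 ·f  emit P2@[51:51]
i=52 'b': node 4→1 ·f
i=53 'c': node 1→2  emit P6@[52:53]
i=54 'a': node 2→3  emit P0@[52:54],P2@[54:54]
i=55 'a': node 3→5 ·f  emit P1@[54:55],P2@[55:55]
i=56 'b': node 5→1 ·f

Matches: [[3,6],[5,5],[6,6],[7,0],[7,2],[10,3],[10,6],[11,4],[13,6],[14,0],[14,2],[15,1],[15,2],[16,1],[16,2],[19,3],[19,6],[20,0],[20,2],[21,1],[21,2],[22,1],[22,2],[23,1],[23,2],[27,6],[29,5],[30,6],[31,4],[32,4],[33,2],[36,3],[36,6],[37,0],[37,2],[38,1],[38,2],[39,1],[39,2],[41,6],[42,4],[43,4],[44,4],[45,2],[46,1],[46,2],[47,1],[47,2],[51,2],[53,6],[54,0],[54,2],[55,1],[55,2]]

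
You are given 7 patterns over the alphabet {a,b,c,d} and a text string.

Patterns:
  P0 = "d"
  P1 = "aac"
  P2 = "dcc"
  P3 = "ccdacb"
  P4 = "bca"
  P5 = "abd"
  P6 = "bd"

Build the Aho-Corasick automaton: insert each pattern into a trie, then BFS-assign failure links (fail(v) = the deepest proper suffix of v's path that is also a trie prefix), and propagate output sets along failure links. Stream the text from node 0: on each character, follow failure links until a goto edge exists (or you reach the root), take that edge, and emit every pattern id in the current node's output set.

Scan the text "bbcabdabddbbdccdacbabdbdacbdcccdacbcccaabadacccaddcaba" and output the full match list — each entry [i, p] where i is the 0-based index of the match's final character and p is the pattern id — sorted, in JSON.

Build automaton:
Trie nodes:
  0='ε' goto a→2 b→13 c→7 d→1
  1='d' goto c→5  ←P0
  2='a' goto a→3 b→16
  3='aa' goto c→4
  4='aac' goto ·  ←P1
  5='dc' goto c→6
  6='dcc' goto ·  ←P2
  7='c' goto c→8
  8='cc' goto d→9
  9='ccd' goto a→10
  10='ccda' goto c→11
  11='ccdac' goto b→12
  12='ccdacb' goto ·  ←P3
  13='b' goto c→14 d→18
  14='bc' goto a→15
  15='bca' goto ·  ←P4
  16='ab' goto d→17
  17='abd' goto ·  ←P5
  18='bd' goto ·  ←P6

Failure links (BFS by depth):
  fail(1) 'd': from fail(0)=0 chase 'd': 0 ⇒ 0;  out={0}∪out(0)={0}
  fail(2) 'a': from fail(0)=0 chase 'a': 0 ⇒ 0;  out=∅∪out(0)=∅
  fail(7) 'c': from fail(0)=0 chase 'c': 0 ⇒ 0;  out=∅∪out(0)=∅
  fail(13) 'b': from fail(0)=0 chase 'b': 0 ⇒ 0;  out=∅∪out(0)=∅
  fail(3) 'aa': from fail(2)=0 chase 'a': 0 ⇒ 2;  out=∅∪out(2)=∅
  fail(5) 'dc': from fail(1)=0 chase 'c': 0 ⇒ 7;  out=∅∪out(7)=∅
  fail(8) 'cc': from fail(7)=0 chase 'c': 0 ⇒ 7;  out=∅∪out(7)=∅
  fail(14) 'bc': from fail(13)=0 chase 'c': 0 ⇒ 7;  out=∅∪out(7)=∅
  fail(16) 'ab': from fail(2)=0 chase 'b': 0 ⇒ 13;  out=∅∪out(13)=∅
  fail(18) 'bd': from fail(13)=0 chase 'd': 0 ⇒ 1;  out={6}∪out(1)={0,6}
  fail(4) 'aac': from fail(3)=2 chase 'c': 2→0 ⇒ 7;  out={1}∪out(7)={1}
  fail(6) 'dcc': from fail(5)=7 chase 'c': 7 ⇒ 8;  out={2}∪out(8)={2}
  fail(9) 'ccd': from fail(8)=7 chase 'd': 7→0 ⇒ 1;  out=∅∪out(1)={0}
  fail(15) 'bca': from fail(14)=7 chase 'a': 7→0 ⇒ 2;  out={4}∪out(2)={4}
  fail(17) 'abd': from fail(16)=13 chase 'd': 13 ⇒ 18;  out={5}∪out(18)={0,5,6}
  fail(10) 'ccda': from fail(9)=1 chase 'a': 1→0 ⇒ 2;  out=∅∪out(2)=∅
  fail(11) 'ccdac': from fail(10)=2 chase 'c': 2→0 ⇒ 7;  out=∅∪out(7)=∅
  fail(12) 'ccdacb': from fail(11)=7 chase 'b': 7→0 ⇒ 13;  out={3}∪out(13)={3}

Text stream:
i=0 'b': node 0→13
i=1 'b': node 13→13 ·f
i=2 'c': node 13→14
i=3 'a': node 14→15  ** P4@[1:3]
i=4 'b': node 15→16 ·f
i=5 'd': node 16→17  ** P0@[5:5],P5@[3:5],P6@[4:5]
i=6 'a': node 17→2 ·f
i=7 'b': node 2→16
i=8 'd': node 16→17  ** P0@[8:8],P5@[6:8],P6@[7:8]
i=9 'd': node 17→1 ·f  ** P0@[9:9]
i=10 'b': node 1→13 ·f
i=11 'b': node 13→13 ·f
i=12 'd': node 13→18  ** P0@[12:12],P6@[11:12]
i=13 'c': node 18→5 ·f
i=14 'c': node 5→6  ** P2@[12:14]
i=15 'd': node 6→9 ·f  ** P0@[15:15]
i=16 'a': node 9→10
i=17 'c': node 10→11
i=18 'b': node 11→12  ** P3@[13:18]
i=19 'a': node 12→2 ·f
i=20 'b': node 2→16
i=21 'd': node 16→17  ** P0@[21:21],P5@[19:21],P6@[20:21]
i=22 'b': node 17→13 ·f
i=23 'd': node 13→18  ** P0@[23:23],P6@[22:23]
i=24 'a': node 18→2 ·f
i=25 'c': node 2→7 ·f
i=26 'b': node 7→13 ·f
i=27 'd': node 13→18  ** P0@[27:27],P6@[26:27]
i=28 'c': node 18→5 ·f
i=29 'c': node 5→6  ** P2@[27:29]
i=30 'c': node 6→8 ·f
i=31 'd': node 8→9  ** P0@[31:31]
i=32 'a': node 9→10
i=33 'c': node 10→11
i=34 'b': node 11→12  ** P3@[29:34]
i=35 'c': node 12→14 ·f
i=36 'c': node 14→8 ·f
i=37 'c': node 8→8 ·f
i=38 'a': node 8→2 ·f
i=39 'a': node 2→3
i=40 'b': node 3→16 ·f
i=41 'a': node 16→2 ·f
i=42 'd': node 2→1 ·f  ** P0@[42:42]
i=43 'a': node 1→2 ·f
i=44 'c': node 2→7 ·f
i=45 'c': node 7→8
i=46 'c': node 8→8 ·f
i=47 'a': node 8→2 ·f
i=48 'd': node 2→1 ·f  ** P0@[48:48]
i=49 'd': node 1→1 ·f  ** P0@[49:49]
i=50 'c': node 1→5
i=51 'a': node 5→2 ·f
i=52 'b': node 2→16
i=53 'a': node 16→2 ·f

Result: [[3,4],[5,0],[5,5],[5,6],[8,0],[8,5],[8,6],[9,0],[12,0],[12,6],[14,2],[15,0],[18,3],[21,0],[21,5],[21,6],[23,0],[23,6],[27,0],[27,6],[29,2],[31,0],[34,3],[42,0],[48,0],[49,0]]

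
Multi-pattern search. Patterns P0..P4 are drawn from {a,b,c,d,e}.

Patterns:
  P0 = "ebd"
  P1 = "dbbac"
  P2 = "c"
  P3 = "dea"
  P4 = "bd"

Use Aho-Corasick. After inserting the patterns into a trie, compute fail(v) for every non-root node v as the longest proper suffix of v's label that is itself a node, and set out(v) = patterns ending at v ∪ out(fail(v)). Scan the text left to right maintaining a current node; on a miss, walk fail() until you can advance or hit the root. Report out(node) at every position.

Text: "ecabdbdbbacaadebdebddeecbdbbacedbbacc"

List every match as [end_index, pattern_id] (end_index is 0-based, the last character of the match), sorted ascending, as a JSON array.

Construct AC machine:
Trie (insert patterns):
  0='ε' goto b→12 c→9 d→4 e→1
  1='e' goto b→2
  2='eb' goto d→3
  3='ebd' goto ·  ←P0
  4='d' goto b→5 e→10
  5='db' goto b→6
  6='dbb' goto a→7
  7='dbba' goto c→8
  8='dbbac' goto ·  ←P1
  9='c' goto ·  ←P2
  10='de' goto a→11
  11='dea' goto ·  ←P3
  12='b' goto d→13
  13='bd' goto ·  ←P4

Failure links (BFS by depth):
  n1('e'): parent n0 fail=0; on 'e' 0 → fail=0;  out ∅∪∅=∅
  n4('d'): parent n0 fail=0; on 'd' 0 → fail=0;  out ∅∪∅=∅
  n9('c'): parent n0 fail=0; on 'c' 0 → fail=0;  out {2}∪∅={2}
  n12('b'): parent n0 fail=0; on 'b' 0 → fail=0;  out ∅∪∅=∅
  n2('eb'): parent n1 fail=0; on 'b' 0 → fail=12;  out ∅∪∅=∅
  n5('db'): parent n4 fail=0; on 'b' 0 → fail=12;  out ∅∪∅=∅
  n10('de'): parent n4 fail=0; on 'e' 0 → fail=1;  out ∅∪∅=∅
  n13('bd'): parent n12 fail=0; on 'd' 0 → fail=4;  out {4}∪∅={4}
  n3('ebd'): parent n2 fail=12; on 'd' 12 → fail=13;  out {0}∪{4}={0,4}
  n6('dbb'): parent n5 fail=12; on 'b' 12→0 → fail=12;  out ∅∪∅=∅
  n11('dea'): parent n10 fail=1; on 'a' 1→0 → fail=0;  out {3}∪∅={3}
  n7('dbba'): parent n6 fail=12; on 'a' 12→0 → fail=0;  out ∅∪∅=∅
  n8('dbbac'): parent n7 fail=0; on 'c' 0 → fail=9;  out {1}∪{2}={1,2}

Text stream:
i=0 'e': node 0→1
i=1 'c': node 1→9 (via fail)  emit P2@[1:1]
i=2 'a': node 9→0 (via fail)
i=3 'b': node 0→12
i=4 'd': node 12→13  emit P4@[3:4]
i=5 'b': node 13→5 (via fail)
i=6 'd': node 5→13 (via fail)  emit P4@[5:6]
i=7 'b': node 13→5 (via fail)
i=8 'b': node 5→6
i=9 'a': node 6→7
i=10 'c': node 7→8  emit P1@[6:10],P2@[10:10]
i=11 'a': node 8→0 (via fail)
i=12 'a': node 0→0
i=13 'd': node 0→4
i=14 'e': node 4→10
i=15 'b': node 10→2 (via fail)
i=16 'd': node 2→3  emit P0@[14:16],P4@[15:16]
i=17 'e': node 3→10 (via fail)
i=18 'b': node 10→2 (via fail)
i=19 'd': node 2→3  emit P0@[17:19],P4@[18:19]
i=20 'd': node 3→4 (via fail)
i=21 'e': node 4→10
i=22 'e': node 10→1 (via fail)
i=23 'c': node 1→9 (via fail)  emit P2@[23:23]
i=24 'b': node 9→12 (via fail)
i=25 'd': node 12→13  emit P4@[24:25]
i=26 'b': node 13→5 (via fail)
i=27 'b': node 5→6
i=28 'a': node 6→7
i=29 'c': node 7→8  emit P1@[25:29],P2@[29:29]
i=30 'e': node 8→1 (via fail)
i=31 'd': node 1→4 (via fail)
i=32 'b': node 4→5
i=33 'b': node 5→6
i=34 'a': node 6→7
i=35 'c': node 7→8  emit P1@[31:35],P2@[35:35]
i=36 'c': node 8→9 (via fail)  emit P2@[36:36]

All matches (sorted): [[1,2],[4,4],[6,4],[10,1],[10,2],[16,0],[16,4],[19,0],[19,4],[23,2],[25,4],[29,1],[29,2],[35,1],[35,2],[36,2]]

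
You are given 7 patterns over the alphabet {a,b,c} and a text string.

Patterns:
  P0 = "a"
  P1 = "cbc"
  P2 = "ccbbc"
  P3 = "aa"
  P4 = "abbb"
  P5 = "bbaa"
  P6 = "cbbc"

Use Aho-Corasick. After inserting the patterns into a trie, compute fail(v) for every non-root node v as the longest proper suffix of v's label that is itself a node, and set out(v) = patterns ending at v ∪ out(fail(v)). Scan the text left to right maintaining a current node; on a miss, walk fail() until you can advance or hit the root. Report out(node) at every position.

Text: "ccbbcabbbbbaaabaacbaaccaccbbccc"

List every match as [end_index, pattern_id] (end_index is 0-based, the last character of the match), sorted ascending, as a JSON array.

Build:
Trie nodes:
  n0 'ε': a→1 b→13 c→2
  n1 'a': a→9 b→10  [P0 ends]
  n2 'c': b→3 c→5
  n3 'cb': b→17 c→4
  n4 'cbc': ·  [P1 ends]
  n5 'cc': b→6
  n6 'ccb': b→7
  n7 'ccbb': c→8
  n8 'ccbbc': ·  [P2 ends]
  n9 'aa': ·  [P3 ends]
  n10 'ab': b→11
  n11 'abb': b→12
  n12 'abbb': ·  [P4 ends]
  n13 'b': b→14
  n14 'bb': a→15
  n15 'bba': a→16
  n16 'bbaa': ·  [P5 ends]
  n17 'cbb': c→18
  n18 'cbbc': ·  [P6 ends]

Failure links (BFS by depth):
  n1('a'): parent n0 fail=0; on 'a' 0 → fail=0;  out {0}∪∅={0}
  n2('c'): parent n0 fail=0; on 'c' 0 → fail=0;  out ∅∪∅=∅
  n13('b'): parent n0 fail=0; on 'b' 0 → fail=0;  out ∅∪∅=∅
  n3('cb'): parent n2 fail=0; on 'b' 0 → fail=13;  out ∅∪∅=∅
  n5('cc'): parent n2 fail=0; on 'c' 0 → fail=2;  out ∅∪∅=∅
  n9('aa'): parent n1 fail=0; on 'a' 0 → fail=1;  out {3}∪{0}={0,3}
  n10('ab'): parent n1 fail=0; on 'b' 0 → fail=13;  out ∅∪∅=∅
  n14('bb'): parent n13 fail=0; on 'b' 0 → fail=13;  out ∅∪∅=∅
  n4('cbc'): parent n3 fail=13; on 'c' 13→0 → fail=2;  out {1}∪∅={1}
  n6('ccb'): parent n5 fail=2; on 'b' 2 → fail=3;  out ∅∪∅=∅
  n11('abb'): parent n10 fail=13; on 'b' 13 → fail=14;  out ∅∪∅=∅
  n15('bba'): parent n14 fail=13; on 'a' 13→0 → fail=1;  out ∅∪{0}={0}
  n17('cbb'): parent n3 fail=13; on 'b' 13 → fail=14;  out ∅∪∅=∅
  n7('ccbb'): parent n6 fail=3; on 'b' 3 → fail=17;  out ∅∪∅=∅
  n12('abbb'): parent n11 fail=14; on 'b' 14→13 → fail=14;  out {4}∪∅={4}
  n16('bbaa'): parent n15 fail=1; on 'a' 1 → fail=9;  out {5}∪{0,3}={0,3,5}
  n18('cbbc'): parent n17 fail=14; on 'c' 14→13→0 → fail=2;  out {6}∪∅={6}
  n8('ccbbc'): parent n7 fail=17; on 'c' 17 → fail=18;  out {2}∪{6}={2,6}

Run:
i=0 'c': node 0→2
i=1 'c': node 2→5
i=2 'b': node 5→6
i=3 'b': node 6→7
i=4 'c': node 7→8  emit P2@[0:4],P6@[1:4]
i=5 'a': node 8→1 (fail-walked)  emit P0@[5:5]
i=6 'b': node 1→10
i=7 'b': node 10→11
i=8 'b': node 11→12  emit P4@[5:8]
i=9 'b': node 12→14 (fail-walked)
i=10 'b': node 14→14 (fail-walked)
i=11 'a': node 14→15  emit P0@[11:11]
i=12 'a': node 15→16  emit P0@[12:12],P3@[11:12],P5@[9:12]
i=13 'a': node 16→9 (fail-walked)  emit P0@[13:13],P3@[12:13]
i=14 'b': node 9→10 (fail-walked)
i=15 'a': node 10→1 (fail-walked)  emit P0@[15:15]
i=16 'a': node 1→9  emit P0@[16:16],P3@[15:16]
i=17 'c': node 9→2 (fail-walked)
i=18 'b': node 2→3
i=19 'a': node 3→1 (fail-walked)  emit P0@[19:19]
i=20 'a': node 1→9  emit P0@[20:20],P3@[19:20]
i=21 'c': node 9→2 (fail-walked)
i=22 'c': node 2→5
i=23 'a': node 5→1 (fail-walked)  emit P0@[23:23]
i=24 'c': node 1→2 (fail-walked)
i=25 'c': node 2→5
i=26 'b': node 5→6
i=27 'b': node 6→7
i=28 'c': node 7→8  emit P2@[24:28],P6@[25:28]
i=29 'c': node 8→5 (fail-walked)
i=30 'c': node 5→5 (fail-walked)

Result: [[4,2],[4,6],[5,0],[8,4],[11,0],[12,0],[12,3],[12,5],[13,0],[13,3],[15,0],[16,0],[16,3],[19,0],[20,0],[20,3],[23,0],[28,2],[28,6]]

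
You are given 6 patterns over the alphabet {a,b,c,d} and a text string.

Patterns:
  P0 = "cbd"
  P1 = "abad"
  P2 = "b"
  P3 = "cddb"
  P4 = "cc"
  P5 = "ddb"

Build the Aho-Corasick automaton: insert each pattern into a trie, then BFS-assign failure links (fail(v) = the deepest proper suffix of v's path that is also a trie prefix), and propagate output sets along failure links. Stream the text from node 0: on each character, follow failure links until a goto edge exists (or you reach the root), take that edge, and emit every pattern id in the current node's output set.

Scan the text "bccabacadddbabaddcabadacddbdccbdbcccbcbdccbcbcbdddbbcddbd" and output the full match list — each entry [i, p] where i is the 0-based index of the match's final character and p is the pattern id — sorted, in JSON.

Build automaton:
Trie nodes:
  n0 'ε': a→4 b→8 c→1 d→13
  n1 'c': b→2 c→12 d→9
  n2 'cb': d→3
  n3 'cbd': ·  ←P0
  n4 'a': b→5
  n5 'ab': a→6
  n6 'aba': d→7
  n7 'abad': ·  ←P1
  n8 'b': ·  ←P2
  n9 'cd': d→10
  n10 'cdd': b→11
  n11 'cddb': ·  ←P3
  n12 'cc': ·  ←P4
  n13 'd': d→14
  n14 'dd': b→15
  n15 'ddb': ·  ←P5

BFS fail/out derivation:
  fail(1) 'c': from fail(0)=0 chase 'c': 0 ⇒ 0;  out=∅∪out(0)=∅
  fail(4) 'a': from fail(0)=0 chase 'a': 0 ⇒ 0;  out=∅∪out(0)=∅
  fail(8) 'b': from fail(0)=0 chase 'b': 0 ⇒ 0;  out={2}∪out(0)={2}
  fail(13) 'd': from fail(0)=0 chase 'd': 0 ⇒ 0;  out=∅∪out(0)=∅
  fail(2) 'cb': from fail(1)=0 chase 'b': 0 ⇒ 8;  out=∅∪out(8)={2}
  fail(5) 'ab': from fail(4)=0 chase 'b': 0 ⇒ 8;  out=∅∪out(8)={2}
  fail(9) 'cd': from fail(1)=0 chase 'd': 0 ⇒ 13;  out=∅∪out(13)=∅
  fail(12) 'cc': from fail(1)=0 chase 'c': 0 ⇒ 1;  out={4}∪out(1)={4}
  fail(14) 'dd': from fail(13)=0 chase 'd': 0 ⇒ 13;  out=∅∪out(13)=∅
  fail(3) 'cbd': from fail(2)=8 chase 'd': 8→0 ⇒ 13;  out={0}∪out(13)={0}
  fail(6) 'aba': from fail(5)=8 chase 'a': 8→0 ⇒ 4;  out=∅∪out(4)=∅
  fail(10) 'cdd': from fail(9)=13 chase 'd': 13 ⇒ 14;  out=∅∪out(14)=∅
  fail(15) 'ddb': from fail(14)=13 chase 'b': 13→0 ⇒ 8;  out={5}∪out(8)={2,5}
  fail(7) 'abad': from fail(6)=4 chase 'd': 4→0 ⇒ 13;  out={1}∪out(13)={1}
  fail(11) 'cddb': from fail(10)=14 chase 'b': 14 ⇒ 15;  out={3}∪out(15)={2,3,5}

Run:
i=0 'b': node 0→8  ** P2@[0:0]
i=1 'c': node 8→1 ·f
i=2 'c': node 1→12  ** P4@[1:2]
i=3 'a': node 12→4 ·f
i=4 'b': node 4→5  ** P2@[4:4]
i=5 'a': node 5→6
i=6 'c': node 6→1 ·f
i=7 'a': node 1→4 ·f
i=8 'd': node 4→13 ·f
i=9 'd': node 13→14
i=10 'd': node 14→14 ·f
i=11 'b': node 14→15  ** P2@[11:11],P5@[9:11]
i=12 'a': node 15→4 ·f
i=13 'b': node 4→5  ** P2@[13:13]
i=14 'a': node 5→6
i=15 'd': node 6→7  ** P1@[12:15]
i=16 'd': node 7→14 ·f
i=17 'c': node 14→1 ·f
i=18 'a': node 1→4 ·f
i=19 'b': node 4→5  ** P2@[19:19]
i=20 'a': node 5→6
i=21 'd': node 6→7  ** P1@[18:21]
i=22 'a': node 7→4 ·f
i=23 'c': node 4→1 ·f
i=24 'd': node 1→9
i=25 'd': node 9→10
i=26 'b': node 10→11  ** P2@[26:26],P3@[23:26],P5@[24:26]
i=27 'd': node 11→13 ·f
i=28 'c': node 13→1 ·f
i=29 'c': node 1→12  ** P4@[28:29]
i=30 'b': node 12→2 ·f  ** P2@[30:30]
i=31 'd': node 2→3  ** P0@[29:31]
i=32 'b': node 3→8 ·f  ** P2@[32:32]
i=33 'c': node 8→1 ·f
i=34 'c': node 1→12  ** P4@[33:34]
i=35 'c': node 12→12 ·f  ** P4@[34:35]
i=36 'b': node 12→2 ·f  ** P2@[36:36]
i=37 'c': node 2→1 ·f
i=38 'b': node 1→2  ** P2@[38:38]
i=39 'd': node 2→3  ** P0@[37:39]
i=40 'c': node 3→1 ·f
i=41 'c': node 1→12  ** P4@[40:41]
i=42 'b': node 12→2 ·f  ** P2@[42:42]
i=43 'c': node 2→1 ·f
i=44 'b': node 1→2  ** P2@[44:44]
i=45 'c': node 2→1 ·f
i=46 'b': node 1→2  ** P2@[46:46]
i=47 'd': node 2→3  ** P0@[45:47]
i=48 'd': node 3→14 ·f
i=49 'd': node 14→14 ·f
i=50 'b': node 14→15  ** P2@[50:50],P5@[48:50]
i=51 'b': node 15→8 ·f  ** P2@[51:51]
i=52 'c': node 8→1 ·f
i=53 'd': node 1→9
i=54 'd': node 9→10
i=55 'b': node 10→11  ** P2@[55:55],P3@[52:55],P5@[53:55]
i=56 'd': node 11→13 ·f

Result: [[0,2],[2,4],[4,2],[11,2],[11,5],[13,2],[15,1],[19,2],[21,1],[26,2],[26,3],[26,5],[29,4],[30,2],[31,0],[32,2],[34,4],[35,4],[36,2],[38,2],[39,0],[41,4],[42,2],[44,2],[46,2],[47,0],[50,2],[50,5],[51,2],[55,2],[55,3],[55,5]]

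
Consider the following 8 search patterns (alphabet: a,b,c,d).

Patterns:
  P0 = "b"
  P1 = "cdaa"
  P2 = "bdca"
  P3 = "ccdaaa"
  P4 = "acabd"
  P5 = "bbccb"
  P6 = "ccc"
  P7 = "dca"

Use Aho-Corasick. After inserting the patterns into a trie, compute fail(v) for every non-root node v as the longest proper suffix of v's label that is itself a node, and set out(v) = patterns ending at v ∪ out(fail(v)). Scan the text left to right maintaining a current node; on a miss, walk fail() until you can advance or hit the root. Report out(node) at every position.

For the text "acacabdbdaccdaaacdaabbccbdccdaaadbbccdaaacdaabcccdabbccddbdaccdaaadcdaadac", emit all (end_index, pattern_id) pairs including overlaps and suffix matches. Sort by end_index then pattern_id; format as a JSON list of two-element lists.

Build automaton:
Trie nodes:
  n0 'ε': a→14 b→1 c→2 d→24
  n1 'b': b→19 d→6  [P0 ends]
  n2 'c': c→9 d→3
  n3 'cd': a→4
  n4 'cda': a→5
  n5 'cdaa': ·  [P1 ends]
  n6 'bd': c→7
  n7 'bdc': a→8
  n8 'bdca': ·  [P2 ends]
  n9 'cc': c→23 d→10
  n10 'ccd': a→11
  n11 'ccda': a→12
  n12 'ccdaa': a→13
  n13 'ccdaaa': ·  [P3 ends]
  n14 'a': c→15
  n15 'ac': a→16
  n16 'aca': b→17
  n17 'acab': d→18
  n18 'acabd': ·  [P4 ends]
  n19 'bb': c→20
  n20 'bbc': c→21
  n21 'bbcc': b→22
  n22 'bbccb': ·  [P5 ends]
  n23 'ccc': ·  [P6 ends]
  n24 'd': c→25
  n25 'dc': a→26
  n26 'dca': ·  [P7 ends]

Failure links (BFS by depth):
  fail(1) 'b': from fail(0)=0 chase 'b': 0 ⇒ 0;  out={0}∪out(0)={0}
  fail(2) 'c': from fail(0)=0 chase 'c': 0 ⇒ 0;  out=∅∪out(0)=∅
  fail(14) 'a': from fail(0)=0 chase 'a': 0 ⇒ 0;  out=∅∪out(0)=∅
  fail(24) 'd': from fail(0)=0 chase 'd': 0 ⇒ 0;  out=∅∪out(0)=∅
  fail(3) 'cd': from fail(2)=0 chase 'd': 0 ⇒ 24;  out=∅∪out(24)=∅
  fail(6) 'bd': from fail(1)=0 chase 'd': 0 ⇒ 24;  out=∅∪out(24)=∅
  fail(9) 'cc': from fail(2)=0 chase 'c': 0 ⇒ 2;  out=∅∪out(2)=∅
  fail(15) 'ac': from fail(14)=0 chase 'c': 0 ⇒ 2;  out=∅∪out(2)=∅
  fail(19) 'bb': from fail(1)=0 chase 'b': 0 ⇒ 1;  out=∅∪out(1)={0}
  fail(25) 'dc': from fail(24)=0 chase 'c': 0 ⇒ 2;  out=∅∪out(2)=∅
  fail(4) 'cda': from fail(3)=24 chase 'a': 24→0 ⇒ 14;  out=∅∪out(14)=∅
  fail(7) 'bdc': from fail(6)=24 chase 'c': 24 ⇒ 25;  out=∅∪out(25)=∅
  fail(10) 'ccd': from fail(9)=2 chase 'd': 2 ⇒ 3;  out=∅∪out(3)=∅
  fail(16) 'aca': from fail(15)=2 chase 'a': 2→0 ⇒ 14;  out=∅∪out(14)=∅
  fail(20) 'bbc': from fail(19)=1 chase 'c': 1→0 ⇒ 2;  out=∅∪out(2)=∅
  fail(23) 'ccc': from fail(9)=2 chase 'c': 2 ⇒ 9;  out={6}∪out(9)={6}
  fail(26) 'dca': from fail(25)=2 chase 'a': 2→0 ⇒ 14;  out={7}∪out(14)={7}
  fail(5) 'cdaa': from fail(4)=14 chase 'a': 14→0 ⇒ 14;  out={1}∪out(14)={1}
  fail(8) 'bdca': from fail(7)=25 chase 'a': 25 ⇒ 26;  out={2}∪out(26)={2,7}
  fail(11) 'ccda': from fail(10)=3 chase 'a': 3 ⇒ 4;  out=∅∪out(4)=∅
  fail(17) 'acab': from fail(16)=14 chase 'b': 14→0 ⇒ 1;  out=∅∪out(1)={0}
  fail(21) 'bbcc': from fail(20)=2 chase 'c': 2 ⇒ 9;  out=∅∪out(9)=∅
  fail(12) 'ccdaa': from fail(11)=4 chase 'a': 4 ⇒ 5;  out=∅∪out(5)={1}
  fail(18) 'acabd': from fail(17)=1 chase 'd': 1 ⇒ 6;  out={4}∪out(6)={4}
  fail(22) 'bbccb': from fail(21)=9 chase 'b': 9→2→0 ⇒ 1;  out={5}∪out(1)={0,5}
  fail(13) 'ccdaaa': from fail(12)=5 chase 'a': 5→14→0 ⇒ 14;  out={3}∪out(14)={3}

Run:
pos 0 'a': at 14
pos 1 'c': at 15
pos 2 'a': at 16
pos 3 'c': at 15 ·f
pos 4 'a': at 16
pos 5 'b': at 17  → match P0@[5:5]
pos 6 'd': at 18  → match P4@[2:6]
pos 7 'b': at 1 ·f  → match P0@[7:7]
pos 8 'd': at 6
pos 9 'a': at 14 ·f
pos 10 'c': at 15
pos 11 'c': at 9 ·f
pos 12 'd': at 10
pos 13 'a': at 11
pos 14 'a': at 12  → match P1@[11:14]
pos 15 'a': at 13  → match P3@[10:15]
pos 16 'c': at 15 ·f
pos 17 'd': at 3 ·f
pos 18 'a': at 4
pos 19 'a': at 5  → match P1@[16:19]
pos 20 'b': at 1 ·f  → match P0@[20:20]
pos 21 'b': at 19  → match P0@[21:21]
pos 22 'c': at 20
pos 23 'c': at 21
pos 24 'b': at 22  → match P0@[24:24],P5@[20:24]
pos 25 'd': at 6 ·f
pos 26 'c': at 7
pos 27 'c': at 9 ·f
pos 28 'd': at 10
pos 29 'a': at 11
pos 30 'a': at 12  → match P1@[27:30]
pos 31 'a': at 13  → match P3@[26:31]
pos 32 'd': at 24 ·f
pos 33 'b': at 1 ·f  → match P0@[33:33]
pos 34 'b': at 19  → match P0@[34:34]
pos 35 'c': at 20
pos 36 'c': at 21
pos 37 'd': at 10 ·f
pos 38 'a': at 11
pos 39 'a': at 12  → match P1@[36:39]
pos 40 'a': at 13  → match P3@[35:40]
pos 41 'c': at 15 ·f
pos 42 'd': at 3 ·f
pos 43 'a': at 4
pos 44 'a': at 5  → match P1@[41:44]
pos 45 'b': at 1 ·f  → match P0@[45:45]
pos 46 'c': at 2 ·f
pos 47 'c': at 9
pos 48 'c': at 23  → match P6@[46:48]
pos 49 'd': at 10 ·f
pos 50 'a': at 11
pos 51 'b': at 1 ·f  → match P0@[51:51]
pos 52 'b': at 19  → match P0@[52:52]
pos 53 'c': at 20
pos 54 'c': at 21
pos 55 'd': at 10 ·f
pos 56 'd': at 24 ·f
pos 57 'b': at 1 ·f  → match P0@[57:57]
pos 58 'd': at 6
pos 59 'a': at 14 ·f
pos 60 'c': at 15
pos 61 'c': at 9 ·f
pos 62 'd': at 10
pos 63 'a': at 11
pos 64 'a': at 12  → match P1@[61:64]
pos 65 'a': at 13  → match P3@[60:65]
pos 66 'd': at 24 ·f
pos 67 'c': at 25
pos 68 'd': at 3 ·f
pos 69 'a': at 4
pos 70 'a': at 5  → match P1@[67:70]
pos 71 'd': at 24 ·f
pos 72 'a': at 14 ·f
pos 73 'c': at 15

All matches (sorted): [[5,0],[6,4],[7,0],[14,1],[15,3],[19,1],[20,0],[21,0],[24,0],[24,5],[30,1],[31,3],[33,0],[34,0],[39,1],[40,3],[44,1],[45,0],[48,6],[51,0],[52,0],[57,0],[64,1],[65,3],[70,1]]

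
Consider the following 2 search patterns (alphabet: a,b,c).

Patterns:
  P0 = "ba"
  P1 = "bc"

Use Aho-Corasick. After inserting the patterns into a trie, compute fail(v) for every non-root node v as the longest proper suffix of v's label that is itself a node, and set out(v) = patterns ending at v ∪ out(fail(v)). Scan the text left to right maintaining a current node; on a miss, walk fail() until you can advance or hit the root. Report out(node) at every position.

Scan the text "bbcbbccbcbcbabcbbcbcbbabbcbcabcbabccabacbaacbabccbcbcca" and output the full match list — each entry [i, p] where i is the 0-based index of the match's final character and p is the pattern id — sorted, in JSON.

Build:
Trie nodes:
  0='ε' goto b→1
  1='b' goto a→2 c→3
  2='ba' goto ·  ←P0
  3='bc' goto ·  ←P1

Failure links (BFS by depth):
  n1('b'): parent n0 fail=0; on 'b' 0 → fail=0;  out ∅∪∅=∅
  n2('ba'): parent n1 fail=0; on 'a' 0 → fail=0;  out {0}∪∅={0}
  n3('bc'): parent n1 fail=0; on 'c' 0 → fail=0;  out {1}∪∅={1}

Run:
i=0 'b': node 0→1
i=1 'b': node 1→1 ·f
i=2 'c': node 1→3  ** P1@[1:2]
i=3 'b': node 3→1 ·f
i=4 'b': node 1→1 ·f
i=5 'c': node 1→3  ** P1@[4:5]
i=6 'c': node 3→0 ·f
i=7 'b': node 0→1
i=8 'c': node 1→3  ** P1@[7:8]
i=9 'b': node 3→1 ·f
i=10 'c': node 1→3  ** P1@[9:10]
i=11 'b': node 3→1 ·f
i=12 'a': node 1→2  ** P0@[11:12]
i=13 'b': node 2→1 ·f
i=14 'c': node 1→3  ** P1@[13:14]
i=15 'b': node 3→1 ·f
i=16 'b': node 1→1 ·f
i=17 'c': node 1→3  ** P1@[16:17]
i=18 'b': node 3→1 ·f
i=19 'c': node 1→3  ** P1@[18:19]
i=20 'b': node 3→1 ·f
i=21 'b': node 1→1 ·f
i=22 'a': node 1→2  ** P0@[21:22]
i=23 'b': node 2→1 ·f
i=24 'b': node 1→1 ·f
i=25 'c': node 1→3  ** P1@[24:25]
i=26 'b': node 3→1 ·f
i=27 'c': node 1→3  ** P1@[26:27]
i=28 'a': node 3→0 ·f
i=29 'b': node 0→1
i=30 'c': node 1→3  ** P1@[29:30]
i=31 'b': node 3→1 ·f
i=32 'a': node 1→2  ** P0@[31:32]
i=33 'b': node 2→1 ·f
i=34 'c': node 1→3  ** P1@[33:34]
i=35 'c': node 3→0 ·f
i=36 'a': node 0→0
i=37 'b': node 0→1
i=38 'a': node 1→2  ** P0@[37:38]
i=39 'c': node 2→0 ·f
i=40 'b': node 0→1
i=41 'a': node 1→2  ** P0@[40:41]
i=42 'a': node 2→0 ·f
i=43 'c': node 0→0
i=44 'b': node 0→1
i=45 'a': node 1→2  ** P0@[44:45]
i=46 'b': node 2→1 ·f
i=47 'c': node 1→3  ** P1@[46:47]
i=48 'c': node 3→0 ·f
i=49 'b': node 0→1
i=50 'c': node 1→3  ** P1@[49:50]
i=51 'b': node 3→1 ·f
i=52 'c': node 1→3  ** P1@[51:52]
i=53 'c': node 3→0 ·f
i=54 'a': node 0→0

Matches: [[2,1],[5,1],[8,1],[10,1],[12,0],[14,1],[17,1],[19,1],[22,0],[25,1],[27,1],[30,1],[32,0],[34,1],[38,0],[41,0],[45,0],[47,1],[50,1],[52,1]]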